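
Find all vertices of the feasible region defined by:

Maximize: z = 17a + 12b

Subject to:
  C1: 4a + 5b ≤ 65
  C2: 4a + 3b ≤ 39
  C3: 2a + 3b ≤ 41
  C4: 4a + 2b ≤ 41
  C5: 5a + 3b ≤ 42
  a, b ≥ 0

(0, 0), (8.4, 0), (3, 9), (0, 13)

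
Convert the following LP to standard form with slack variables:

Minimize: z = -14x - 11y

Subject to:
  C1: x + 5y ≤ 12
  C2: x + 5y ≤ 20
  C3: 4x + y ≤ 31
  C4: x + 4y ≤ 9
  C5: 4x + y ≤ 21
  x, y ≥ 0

min z = -14x - 11y

s.t.
  x + 5y + s1 = 12
  x + 5y + s2 = 20
  4x + y + s3 = 31
  x + 4y + s4 = 9
  4x + y + s5 = 21
  x, y, s1, s2, s3, s4, s5 ≥ 0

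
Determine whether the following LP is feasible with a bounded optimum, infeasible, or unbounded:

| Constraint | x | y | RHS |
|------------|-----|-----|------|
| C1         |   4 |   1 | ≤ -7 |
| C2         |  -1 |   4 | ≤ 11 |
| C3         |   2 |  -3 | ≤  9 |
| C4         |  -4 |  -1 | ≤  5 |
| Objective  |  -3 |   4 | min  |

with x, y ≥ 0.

Infeasible (no feasible solution exists)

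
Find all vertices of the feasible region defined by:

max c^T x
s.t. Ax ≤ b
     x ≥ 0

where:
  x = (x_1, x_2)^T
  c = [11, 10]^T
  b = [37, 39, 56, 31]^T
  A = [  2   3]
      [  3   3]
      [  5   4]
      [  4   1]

(0, 0), (7.75, 0), (6.182, 6.273), (4, 9), (2, 11), (0, 12.33)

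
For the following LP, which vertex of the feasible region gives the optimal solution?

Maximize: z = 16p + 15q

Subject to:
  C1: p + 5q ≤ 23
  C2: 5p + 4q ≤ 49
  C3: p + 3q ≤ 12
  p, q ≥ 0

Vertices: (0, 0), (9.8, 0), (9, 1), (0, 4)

Evaluate the objective at each vertex of the feasible region:
  z(0, 0) = 0
  z(9.8, 0) = 156.8
  z(9, 1) = 159  ←
  z(0, 4) = 60
The maximum is at p = 9, q = 1.

(9, 1)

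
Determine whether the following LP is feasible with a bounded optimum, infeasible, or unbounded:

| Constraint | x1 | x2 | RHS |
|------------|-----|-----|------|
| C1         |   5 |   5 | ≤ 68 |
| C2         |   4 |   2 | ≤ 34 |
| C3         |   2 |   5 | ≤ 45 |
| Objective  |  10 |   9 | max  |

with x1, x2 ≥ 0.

Feasible with a bounded optimal solution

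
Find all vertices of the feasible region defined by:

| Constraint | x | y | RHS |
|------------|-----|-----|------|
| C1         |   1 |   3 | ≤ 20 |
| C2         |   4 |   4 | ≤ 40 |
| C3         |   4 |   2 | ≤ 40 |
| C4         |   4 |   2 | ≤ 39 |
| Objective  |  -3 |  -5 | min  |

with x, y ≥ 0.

(0, 0), (9.75, 0), (9.5, 0.5), (5, 5), (0, 6.667)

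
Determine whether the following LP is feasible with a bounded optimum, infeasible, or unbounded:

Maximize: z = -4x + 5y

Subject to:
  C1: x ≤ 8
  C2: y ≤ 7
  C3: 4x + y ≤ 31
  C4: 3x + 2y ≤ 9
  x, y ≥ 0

Feasible with a bounded optimal solution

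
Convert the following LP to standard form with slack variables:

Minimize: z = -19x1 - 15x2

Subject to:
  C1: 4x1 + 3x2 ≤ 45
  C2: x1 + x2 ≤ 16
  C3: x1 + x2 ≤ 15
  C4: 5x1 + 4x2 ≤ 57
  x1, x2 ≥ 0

min z = -19x1 - 15x2

s.t.
  4x1 + 3x2 + s1 = 45
  x1 + x2 + s2 = 16
  x1 + x2 + s3 = 15
  5x1 + 4x2 + s4 = 57
  x1, x2, s1, s2, s3, s4 ≥ 0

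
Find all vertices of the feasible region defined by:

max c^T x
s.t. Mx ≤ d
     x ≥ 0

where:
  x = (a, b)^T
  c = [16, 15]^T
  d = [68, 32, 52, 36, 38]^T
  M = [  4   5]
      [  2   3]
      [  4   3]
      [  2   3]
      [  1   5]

(0, 0), (13, 0), (10, 4), (6.571, 6.286), (0, 7.6)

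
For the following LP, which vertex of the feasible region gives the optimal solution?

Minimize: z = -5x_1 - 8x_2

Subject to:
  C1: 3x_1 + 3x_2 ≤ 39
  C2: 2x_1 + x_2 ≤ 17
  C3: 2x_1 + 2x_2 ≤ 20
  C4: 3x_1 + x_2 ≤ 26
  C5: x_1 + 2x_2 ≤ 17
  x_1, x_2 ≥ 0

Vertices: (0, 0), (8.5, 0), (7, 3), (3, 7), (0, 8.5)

Evaluate the objective at each vertex of the feasible region:
  z(0, 0) = 0
  z(8.5, 0) = -42.5
  z(7, 3) = -59
  z(3, 7) = -71  ←
  z(0, 8.5) = -68
The minimum is at x_1 = 3, x_2 = 7.

(3, 7)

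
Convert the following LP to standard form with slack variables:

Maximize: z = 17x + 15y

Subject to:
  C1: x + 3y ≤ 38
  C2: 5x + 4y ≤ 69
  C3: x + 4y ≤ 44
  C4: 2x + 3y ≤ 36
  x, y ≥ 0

max z = 17x + 15y

s.t.
  x + 3y + s1 = 38
  5x + 4y + s2 = 69
  x + 4y + s3 = 44
  2x + 3y + s4 = 36
  x, y, s1, s2, s3, s4 ≥ 0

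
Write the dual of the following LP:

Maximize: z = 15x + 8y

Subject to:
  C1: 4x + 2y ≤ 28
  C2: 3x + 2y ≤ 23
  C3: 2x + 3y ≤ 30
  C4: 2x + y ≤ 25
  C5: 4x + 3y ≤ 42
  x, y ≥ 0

Primal max cᵀx s.t. Ax ≤ b, x ≥ 0  →  Dual min bᵀy s.t. Aᵀy ≥ c, y ≥ 0.

Minimize: z = 28y1 + 23y2 + 30y3 + 25y4 + 42y5

Subject to:
  4y1 + 3y2 + 2y3 + 2y4 + 4y5 ≥ 15
  2y1 + 2y2 + 3y3 + y4 + 3y5 ≥ 8
  y1, y2, y3, y4, y5 ≥ 0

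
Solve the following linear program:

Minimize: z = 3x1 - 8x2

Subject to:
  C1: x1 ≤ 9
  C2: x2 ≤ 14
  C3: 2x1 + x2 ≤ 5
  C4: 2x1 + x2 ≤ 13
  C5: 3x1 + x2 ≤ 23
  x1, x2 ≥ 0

Evaluate the objective at each vertex of the feasible region:
  z(0, 0) = 0
  z(2.5, 0) = 7.5
  z(0, 5) = -40  ←
The minimum is at x1 = 0, x2 = 5.

x1 = 0, x2 = 5, z = -40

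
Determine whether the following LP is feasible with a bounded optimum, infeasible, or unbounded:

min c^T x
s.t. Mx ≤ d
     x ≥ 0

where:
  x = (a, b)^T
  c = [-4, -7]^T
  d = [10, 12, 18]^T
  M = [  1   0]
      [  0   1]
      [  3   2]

Feasible with a bounded optimal solution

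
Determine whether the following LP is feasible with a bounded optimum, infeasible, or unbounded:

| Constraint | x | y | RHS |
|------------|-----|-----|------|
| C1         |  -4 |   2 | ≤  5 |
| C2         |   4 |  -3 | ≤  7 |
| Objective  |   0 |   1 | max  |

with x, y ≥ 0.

Unbounded (objective can increase without bound)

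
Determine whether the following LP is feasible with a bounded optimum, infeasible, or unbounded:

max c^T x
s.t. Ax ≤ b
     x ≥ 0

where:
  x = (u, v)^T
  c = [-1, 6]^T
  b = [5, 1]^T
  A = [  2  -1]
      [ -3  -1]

Unbounded (objective can increase without bound)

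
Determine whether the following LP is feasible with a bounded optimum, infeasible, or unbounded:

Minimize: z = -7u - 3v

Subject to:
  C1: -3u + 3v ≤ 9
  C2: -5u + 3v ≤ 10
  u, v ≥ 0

Unbounded (objective can decrease without bound)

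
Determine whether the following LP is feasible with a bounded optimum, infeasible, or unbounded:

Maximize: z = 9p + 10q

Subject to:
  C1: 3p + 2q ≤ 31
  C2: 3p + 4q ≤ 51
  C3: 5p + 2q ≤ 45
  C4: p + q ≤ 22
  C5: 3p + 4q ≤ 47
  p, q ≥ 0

Feasible with a bounded optimal solution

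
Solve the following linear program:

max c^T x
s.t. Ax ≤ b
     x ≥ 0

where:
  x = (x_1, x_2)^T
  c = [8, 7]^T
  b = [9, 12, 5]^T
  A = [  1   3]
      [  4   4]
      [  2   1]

Evaluate the objective at each vertex of the feasible region:
  z(0, 0) = 0
  z(2.5, 0) = 20
  z(2, 1) = 23  ←
  z(0, 3) = 21
The maximum is at x_1 = 2, x_2 = 1.

x_1 = 2, x_2 = 1, z = 23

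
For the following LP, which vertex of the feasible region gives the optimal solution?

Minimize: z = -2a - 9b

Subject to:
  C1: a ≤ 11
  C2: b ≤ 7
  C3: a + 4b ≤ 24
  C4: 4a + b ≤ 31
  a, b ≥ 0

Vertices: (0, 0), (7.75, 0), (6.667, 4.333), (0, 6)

Evaluate the objective at each vertex of the feasible region:
  z(0, 0) = 0
  z(7.75, 0) = -15.5
  z(6.667, 4.333) = -52.33
  z(0, 6) = -54  ←
The minimum is at a = 0, b = 6.

(0, 6)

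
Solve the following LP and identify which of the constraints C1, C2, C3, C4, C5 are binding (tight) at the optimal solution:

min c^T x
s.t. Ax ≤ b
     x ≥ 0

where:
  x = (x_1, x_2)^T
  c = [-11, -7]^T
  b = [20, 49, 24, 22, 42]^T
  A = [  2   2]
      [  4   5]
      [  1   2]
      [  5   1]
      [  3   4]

At x_1 = 3, x_2 = 7, compute slack b - a·x for each constraint:
  C1: 20 − 20 = 0  (binding)
  C2: 49 − 47 = 2  (slack)
  C3: 24 − 17 = 7  (slack)
  C4: 22 − 22 = 0  (binding)
  C5: 42 − 37 = 5  (slack)

Optimal: x_1 = 3, x_2 = 7
Binding: C1, C4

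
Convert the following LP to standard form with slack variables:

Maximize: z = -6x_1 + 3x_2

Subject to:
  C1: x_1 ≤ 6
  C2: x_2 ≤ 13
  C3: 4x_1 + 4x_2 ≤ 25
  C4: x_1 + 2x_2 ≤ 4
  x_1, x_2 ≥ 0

max z = -6x_1 + 3x_2

s.t.
  x_1 + s1 = 6
  x_2 + s2 = 13
  4x_1 + 4x_2 + s3 = 25
  x_1 + 2x_2 + s4 = 4
  x_1, x_2, s1, s2, s3, s4 ≥ 0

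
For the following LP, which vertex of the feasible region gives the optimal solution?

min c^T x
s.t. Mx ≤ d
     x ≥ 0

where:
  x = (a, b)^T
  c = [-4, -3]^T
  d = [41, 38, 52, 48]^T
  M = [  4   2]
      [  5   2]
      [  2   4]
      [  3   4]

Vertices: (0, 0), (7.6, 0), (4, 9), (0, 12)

Evaluate the objective at each vertex of the feasible region:
  z(0, 0) = 0
  z(7.6, 0) = -30.4
  z(4, 9) = -43  ←
  z(0, 12) = -36
The minimum is at a = 4, b = 9.

(4, 9)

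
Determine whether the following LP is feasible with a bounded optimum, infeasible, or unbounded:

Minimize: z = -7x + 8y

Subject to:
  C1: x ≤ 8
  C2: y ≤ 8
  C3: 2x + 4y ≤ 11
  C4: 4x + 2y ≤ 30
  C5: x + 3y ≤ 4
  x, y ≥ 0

Feasible with a bounded optimal solution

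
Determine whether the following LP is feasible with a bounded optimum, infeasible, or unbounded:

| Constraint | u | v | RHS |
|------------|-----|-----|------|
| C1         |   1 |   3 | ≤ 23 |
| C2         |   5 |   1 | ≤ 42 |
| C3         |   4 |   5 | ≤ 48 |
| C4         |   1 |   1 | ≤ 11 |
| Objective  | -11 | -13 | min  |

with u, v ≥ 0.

Feasible with a bounded optimal solution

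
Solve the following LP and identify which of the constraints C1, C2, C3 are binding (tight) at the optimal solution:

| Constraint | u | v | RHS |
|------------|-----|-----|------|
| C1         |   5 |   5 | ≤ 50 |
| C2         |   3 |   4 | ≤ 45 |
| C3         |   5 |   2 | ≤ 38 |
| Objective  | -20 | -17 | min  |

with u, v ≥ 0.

At u = 6, v = 4, compute slack b - a·x for each constraint:
  C1: 50 − 50 = 0  (binding)
  C2: 45 − 34 = 11  (slack)
  C3: 38 − 38 = 0  (binding)

Optimal: u = 6, v = 4
Binding: C1, C3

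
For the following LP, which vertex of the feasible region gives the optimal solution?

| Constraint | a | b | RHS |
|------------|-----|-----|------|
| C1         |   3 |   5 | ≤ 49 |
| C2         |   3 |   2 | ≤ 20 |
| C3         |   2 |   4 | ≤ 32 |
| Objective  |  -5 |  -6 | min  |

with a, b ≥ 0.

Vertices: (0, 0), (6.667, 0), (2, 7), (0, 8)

Evaluate the objective at each vertex of the feasible region:
  z(0, 0) = 0
  z(6.667, 0) = -33.33
  z(2, 7) = -52  ←
  z(0, 8) = -48
The minimum is at a = 2, b = 7.

(2, 7)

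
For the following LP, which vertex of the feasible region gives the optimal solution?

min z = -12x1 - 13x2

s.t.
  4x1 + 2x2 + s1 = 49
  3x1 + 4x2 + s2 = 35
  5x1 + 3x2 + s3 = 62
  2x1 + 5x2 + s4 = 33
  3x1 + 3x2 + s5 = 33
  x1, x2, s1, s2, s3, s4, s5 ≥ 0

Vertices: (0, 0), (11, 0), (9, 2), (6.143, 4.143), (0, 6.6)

Evaluate the objective at each vertex of the feasible region:
  z(0, 0) = 0
  z(11, 0) = -132
  z(9, 2) = -134  ←
  z(6.143, 4.143) = -127.6
  z(0, 6.6) = -85.8
The minimum is at x1 = 9, x2 = 2.

(9, 2)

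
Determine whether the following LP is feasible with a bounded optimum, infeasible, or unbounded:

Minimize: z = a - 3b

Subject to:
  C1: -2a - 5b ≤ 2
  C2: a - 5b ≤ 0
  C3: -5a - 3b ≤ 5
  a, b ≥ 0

Unbounded (objective can decrease without bound)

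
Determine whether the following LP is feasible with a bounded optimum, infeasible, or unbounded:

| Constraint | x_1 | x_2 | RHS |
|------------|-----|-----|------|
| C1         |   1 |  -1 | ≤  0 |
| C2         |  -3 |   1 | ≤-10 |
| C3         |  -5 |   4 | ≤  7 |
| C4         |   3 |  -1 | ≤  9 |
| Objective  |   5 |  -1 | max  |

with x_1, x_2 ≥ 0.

Infeasible (no feasible solution exists)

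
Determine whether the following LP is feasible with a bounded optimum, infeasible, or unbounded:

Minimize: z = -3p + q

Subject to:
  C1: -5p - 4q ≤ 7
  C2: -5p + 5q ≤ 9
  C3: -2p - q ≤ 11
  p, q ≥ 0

Unbounded (objective can decrease without bound)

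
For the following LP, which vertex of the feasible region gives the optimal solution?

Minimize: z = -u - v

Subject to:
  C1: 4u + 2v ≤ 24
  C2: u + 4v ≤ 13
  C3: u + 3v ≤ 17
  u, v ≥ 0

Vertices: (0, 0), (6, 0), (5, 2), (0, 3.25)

Evaluate the objective at each vertex of the feasible region:
  z(0, 0) = 0
  z(6, 0) = -6
  z(5, 2) = -7  ←
  z(0, 3.25) = -3.25
The minimum is at u = 5, v = 2.

(5, 2)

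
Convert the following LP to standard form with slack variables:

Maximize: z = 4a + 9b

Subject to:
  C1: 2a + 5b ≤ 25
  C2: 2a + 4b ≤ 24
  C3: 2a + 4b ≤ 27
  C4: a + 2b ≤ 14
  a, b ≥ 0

max z = 4a + 9b

s.t.
  2a + 5b + s1 = 25
  2a + 4b + s2 = 24
  2a + 4b + s3 = 27
  a + 2b + s4 = 14
  a, b, s1, s2, s3, s4 ≥ 0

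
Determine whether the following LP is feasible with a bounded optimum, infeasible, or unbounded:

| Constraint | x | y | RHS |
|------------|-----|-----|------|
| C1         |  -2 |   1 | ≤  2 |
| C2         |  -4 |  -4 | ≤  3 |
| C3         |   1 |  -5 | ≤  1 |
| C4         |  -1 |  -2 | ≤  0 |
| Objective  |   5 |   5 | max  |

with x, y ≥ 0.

Unbounded (objective can increase without bound)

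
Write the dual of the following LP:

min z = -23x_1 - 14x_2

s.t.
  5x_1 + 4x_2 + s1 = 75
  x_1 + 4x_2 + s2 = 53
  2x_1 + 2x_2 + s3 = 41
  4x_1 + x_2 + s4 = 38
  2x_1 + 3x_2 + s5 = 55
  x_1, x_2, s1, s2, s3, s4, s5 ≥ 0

Primal min cᵀx s.t. Ax ≤ b, x ≥ 0  →  Dual max −bᵀy s.t. Aᵀy ≥ −c, y ≥ 0.

Maximize: z = -75y1 - 53y2 - 41y3 - 38y4 - 55y5

Subject to:
  5y1 + y2 + 2y3 + 4y4 + 2y5 ≥ 23
  4y1 + 4y2 + 2y3 + y4 + 3y5 ≥ 14
  y1, y2, y3, y4, y5 ≥ 0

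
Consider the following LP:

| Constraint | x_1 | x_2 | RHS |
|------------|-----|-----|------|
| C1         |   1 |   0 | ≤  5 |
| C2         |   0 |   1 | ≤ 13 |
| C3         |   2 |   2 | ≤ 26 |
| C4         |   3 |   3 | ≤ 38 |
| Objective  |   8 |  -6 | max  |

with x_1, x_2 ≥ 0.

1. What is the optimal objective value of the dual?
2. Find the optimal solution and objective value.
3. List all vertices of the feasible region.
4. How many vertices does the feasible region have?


1. 40
2. x_1 = 5, x_2 = 0, z = 40
3. (0, 0), (5, 0), (5, 7.667), (0, 12.67)
4. 4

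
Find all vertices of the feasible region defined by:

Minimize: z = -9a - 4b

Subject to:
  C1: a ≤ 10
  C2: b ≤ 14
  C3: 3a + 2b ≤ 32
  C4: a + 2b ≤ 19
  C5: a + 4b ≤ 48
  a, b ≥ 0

(0, 0), (10, 0), (10, 1), (6.5, 6.25), (0, 9.5)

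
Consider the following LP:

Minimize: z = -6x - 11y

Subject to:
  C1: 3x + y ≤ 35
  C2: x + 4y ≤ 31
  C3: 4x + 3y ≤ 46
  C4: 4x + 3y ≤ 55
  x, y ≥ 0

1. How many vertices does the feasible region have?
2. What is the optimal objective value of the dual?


1. 4
2. -108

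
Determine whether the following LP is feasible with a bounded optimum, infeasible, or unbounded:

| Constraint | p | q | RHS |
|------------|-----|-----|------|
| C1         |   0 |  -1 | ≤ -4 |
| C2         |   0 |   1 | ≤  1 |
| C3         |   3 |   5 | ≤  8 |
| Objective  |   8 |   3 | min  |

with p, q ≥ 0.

Infeasible (no feasible solution exists)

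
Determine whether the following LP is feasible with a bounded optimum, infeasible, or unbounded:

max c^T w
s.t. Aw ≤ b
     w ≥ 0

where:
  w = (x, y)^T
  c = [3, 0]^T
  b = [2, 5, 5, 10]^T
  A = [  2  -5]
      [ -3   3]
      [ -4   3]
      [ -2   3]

Unbounded (objective can increase without bound)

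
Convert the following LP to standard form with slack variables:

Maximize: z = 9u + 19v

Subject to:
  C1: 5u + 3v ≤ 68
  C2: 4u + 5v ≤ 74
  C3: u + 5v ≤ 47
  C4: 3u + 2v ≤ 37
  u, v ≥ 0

max z = 9u + 19v

s.t.
  5u + 3v + s1 = 68
  4u + 5v + s2 = 74
  u + 5v + s3 = 47
  3u + 2v + s4 = 37
  u, v, s1, s2, s3, s4 ≥ 0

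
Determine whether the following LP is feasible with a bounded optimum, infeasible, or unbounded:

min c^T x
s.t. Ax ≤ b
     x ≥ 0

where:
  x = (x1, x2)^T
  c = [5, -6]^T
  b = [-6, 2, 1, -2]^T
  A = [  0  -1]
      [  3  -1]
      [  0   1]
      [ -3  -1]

Infeasible (no feasible solution exists)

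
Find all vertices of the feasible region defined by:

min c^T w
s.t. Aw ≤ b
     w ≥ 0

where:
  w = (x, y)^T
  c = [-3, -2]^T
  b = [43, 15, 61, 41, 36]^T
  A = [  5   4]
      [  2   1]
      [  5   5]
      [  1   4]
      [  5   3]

(0, 0), (7.2, 0), (3, 7), (0.5, 10.12), (0, 10.25)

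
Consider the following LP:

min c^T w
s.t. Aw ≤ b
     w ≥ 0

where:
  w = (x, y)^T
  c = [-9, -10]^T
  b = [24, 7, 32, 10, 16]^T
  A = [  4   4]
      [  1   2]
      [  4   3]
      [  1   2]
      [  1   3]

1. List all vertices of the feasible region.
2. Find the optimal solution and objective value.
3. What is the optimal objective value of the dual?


1. (0, 0), (6, 0), (5, 1), (0, 3.5)
2. x = 5, y = 1, z = -55
3. -55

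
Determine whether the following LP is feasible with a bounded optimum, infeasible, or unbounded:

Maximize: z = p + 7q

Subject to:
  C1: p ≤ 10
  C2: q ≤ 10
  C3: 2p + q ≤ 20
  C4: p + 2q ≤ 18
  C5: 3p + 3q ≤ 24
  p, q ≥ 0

Feasible with a bounded optimal solution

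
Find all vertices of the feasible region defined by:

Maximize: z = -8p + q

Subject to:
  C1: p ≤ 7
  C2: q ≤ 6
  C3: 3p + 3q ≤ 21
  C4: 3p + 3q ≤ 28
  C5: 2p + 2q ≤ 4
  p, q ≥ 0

(0, 0), (2, 0), (0, 2)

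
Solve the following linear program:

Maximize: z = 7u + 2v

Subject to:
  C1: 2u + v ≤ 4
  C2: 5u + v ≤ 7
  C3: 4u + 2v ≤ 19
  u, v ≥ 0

Evaluate the objective at each vertex of the feasible region:
  z(0, 0) = 0
  z(1.4, 0) = 9.8
  z(1, 2) = 11  ←
  z(0, 4) = 8
The maximum is at u = 1, v = 2.

u = 1, v = 2, z = 11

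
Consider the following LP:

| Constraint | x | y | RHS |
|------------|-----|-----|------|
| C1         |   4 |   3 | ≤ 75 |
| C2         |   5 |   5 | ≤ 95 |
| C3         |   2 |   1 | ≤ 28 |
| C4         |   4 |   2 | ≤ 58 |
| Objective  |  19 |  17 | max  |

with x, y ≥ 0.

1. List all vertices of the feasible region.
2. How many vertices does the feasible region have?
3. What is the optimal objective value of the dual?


1. (0, 0), (14, 0), (9, 10), (0, 19)
2. 4
3. 341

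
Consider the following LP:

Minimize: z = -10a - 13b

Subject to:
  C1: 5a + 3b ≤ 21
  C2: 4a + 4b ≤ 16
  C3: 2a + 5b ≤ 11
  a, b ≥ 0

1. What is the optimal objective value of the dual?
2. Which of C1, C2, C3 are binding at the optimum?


1. -43
2. C2, C3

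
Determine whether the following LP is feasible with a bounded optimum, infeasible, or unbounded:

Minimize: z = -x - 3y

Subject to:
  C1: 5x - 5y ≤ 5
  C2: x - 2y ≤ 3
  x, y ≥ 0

Unbounded (objective can decrease without bound)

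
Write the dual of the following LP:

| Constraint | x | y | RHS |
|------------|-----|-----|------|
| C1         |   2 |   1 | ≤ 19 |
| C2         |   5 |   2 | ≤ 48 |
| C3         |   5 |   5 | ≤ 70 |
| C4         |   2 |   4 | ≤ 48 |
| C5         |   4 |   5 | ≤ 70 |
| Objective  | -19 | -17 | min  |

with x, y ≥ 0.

Primal min cᵀx s.t. Ax ≤ b, x ≥ 0  →  Dual max −bᵀy s.t. Aᵀy ≥ −c, y ≥ 0.

Maximize: z = -19y1 - 48y2 - 70y3 - 48y4 - 70y5

Subject to:
  2y1 + 5y2 + 5y3 + 2y4 + 4y5 ≥ 19
  y1 + 2y2 + 5y3 + 4y4 + 5y5 ≥ 17
  y1, y2, y3, y4, y5 ≥ 0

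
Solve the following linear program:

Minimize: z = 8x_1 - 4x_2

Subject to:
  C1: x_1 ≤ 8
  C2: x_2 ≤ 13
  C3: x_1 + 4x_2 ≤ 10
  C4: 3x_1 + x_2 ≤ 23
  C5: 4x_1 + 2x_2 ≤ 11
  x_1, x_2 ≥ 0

Evaluate the objective at each vertex of the feasible region:
  z(0, 0) = 0
  z(2.75, 0) = 22
  z(1.714, 2.071) = 5.429
  z(0, 2.5) = -10  ←
The minimum is at x_1 = 0, x_2 = 2.5.

x_1 = 0, x_2 = 2.5, z = -10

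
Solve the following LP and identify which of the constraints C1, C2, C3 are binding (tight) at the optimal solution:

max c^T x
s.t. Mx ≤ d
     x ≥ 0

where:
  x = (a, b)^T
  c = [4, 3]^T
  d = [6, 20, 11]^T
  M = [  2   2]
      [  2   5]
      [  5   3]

At a = 1, b = 2, compute slack b - a·x for each constraint:
  C1: 6 − 6 = 0  (binding)
  C2: 20 − 12 = 8  (slack)
  C3: 11 − 11 = 0  (binding)

Optimal: a = 1, b = 2
Binding: C1, C3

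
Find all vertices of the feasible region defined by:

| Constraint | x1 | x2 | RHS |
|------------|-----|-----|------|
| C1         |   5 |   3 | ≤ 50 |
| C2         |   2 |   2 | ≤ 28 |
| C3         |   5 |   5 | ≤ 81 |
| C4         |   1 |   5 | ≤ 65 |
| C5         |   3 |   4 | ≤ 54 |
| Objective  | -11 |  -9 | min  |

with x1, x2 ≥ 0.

(0, 0), (10, 0), (4, 10), (2, 12), (0.9091, 12.82), (0, 13)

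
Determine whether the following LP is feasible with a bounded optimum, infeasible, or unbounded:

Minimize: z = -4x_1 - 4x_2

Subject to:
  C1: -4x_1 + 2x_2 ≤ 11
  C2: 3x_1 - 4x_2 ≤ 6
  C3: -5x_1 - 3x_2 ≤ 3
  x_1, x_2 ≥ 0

Unbounded (objective can decrease without bound)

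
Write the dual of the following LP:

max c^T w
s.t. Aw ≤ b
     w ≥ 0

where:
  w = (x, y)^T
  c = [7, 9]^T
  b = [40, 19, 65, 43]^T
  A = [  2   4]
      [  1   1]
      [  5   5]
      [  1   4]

Primal max cᵀx s.t. Ax ≤ b, x ≥ 0  →  Dual min bᵀy s.t. Aᵀy ≥ c, y ≥ 0.

Minimize: z = 40y1 + 19y2 + 65y3 + 43y4

Subject to:
  2y1 + y2 + 5y3 + y4 ≥ 7
  4y1 + y2 + 5y3 + 4y4 ≥ 9
  y1, y2, y3, y4 ≥ 0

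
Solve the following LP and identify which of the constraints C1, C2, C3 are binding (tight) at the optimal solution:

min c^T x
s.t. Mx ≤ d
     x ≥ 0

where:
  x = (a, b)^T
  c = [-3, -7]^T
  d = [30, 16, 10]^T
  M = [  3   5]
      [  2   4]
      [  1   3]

At a = 4, b = 2, compute slack b - a·x for each constraint:
  C1: 30 − 22 = 8  (slack)
  C2: 16 − 16 = 0  (binding)
  C3: 10 − 10 = 0  (binding)

Optimal: a = 4, b = 2
Binding: C2, C3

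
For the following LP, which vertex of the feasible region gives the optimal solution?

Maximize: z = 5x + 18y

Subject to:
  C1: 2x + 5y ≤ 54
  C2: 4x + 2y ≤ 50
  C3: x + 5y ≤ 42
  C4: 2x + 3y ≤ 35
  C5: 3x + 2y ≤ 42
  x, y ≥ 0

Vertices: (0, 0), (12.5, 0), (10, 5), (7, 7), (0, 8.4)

Evaluate the objective at each vertex of the feasible region:
  z(0, 0) = 0
  z(12.5, 0) = 62.5
  z(10, 5) = 140
  z(7, 7) = 161  ←
  z(0, 8.4) = 151.2
The maximum is at x = 7, y = 7.

(7, 7)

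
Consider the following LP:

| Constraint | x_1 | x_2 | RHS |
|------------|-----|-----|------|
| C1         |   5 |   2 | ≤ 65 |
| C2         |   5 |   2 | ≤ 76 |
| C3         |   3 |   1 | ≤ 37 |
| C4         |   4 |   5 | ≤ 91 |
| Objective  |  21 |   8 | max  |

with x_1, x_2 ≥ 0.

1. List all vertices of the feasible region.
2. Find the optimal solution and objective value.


1. (0, 0), (12.33, 0), (9, 10), (8.412, 11.47), (0, 18.2)
2. x_1 = 9, x_2 = 10, z = 269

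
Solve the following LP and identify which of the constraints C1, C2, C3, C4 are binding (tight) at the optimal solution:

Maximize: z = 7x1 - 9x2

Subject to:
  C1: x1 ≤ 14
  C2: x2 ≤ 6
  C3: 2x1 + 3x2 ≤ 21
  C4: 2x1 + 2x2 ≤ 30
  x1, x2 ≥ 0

At x1 = 10.5, x2 = 0, compute slack b - a·x for each constraint:
  C1: 14 − 10.5 = 3.5  (slack)
  C2: 6 − 0 = 6  (slack)
  C3: 21 − 21 = 0  (binding)
  C4: 30 − 21 = 9  (slack)

Optimal: x1 = 10.5, x2 = 0
Binding: C3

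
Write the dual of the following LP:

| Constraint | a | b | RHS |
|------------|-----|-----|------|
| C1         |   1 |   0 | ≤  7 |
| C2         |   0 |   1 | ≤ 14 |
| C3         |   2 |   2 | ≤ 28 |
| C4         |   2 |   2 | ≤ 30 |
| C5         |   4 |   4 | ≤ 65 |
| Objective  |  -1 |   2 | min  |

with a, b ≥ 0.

Primal min cᵀx s.t. Ax ≤ b, x ≥ 0  →  Dual max −bᵀy s.t. Aᵀy ≥ −c, y ≥ 0.

Maximize: z = -7y1 - 14y2 - 28y3 - 30y4 - 65y5

Subject to:
  y1 + 2y3 + 2y4 + 4y5 ≥ 1
  y2 + 2y3 + 2y4 + 4y5 ≥ -2
  y1, y2, y3, y4, y5 ≥ 0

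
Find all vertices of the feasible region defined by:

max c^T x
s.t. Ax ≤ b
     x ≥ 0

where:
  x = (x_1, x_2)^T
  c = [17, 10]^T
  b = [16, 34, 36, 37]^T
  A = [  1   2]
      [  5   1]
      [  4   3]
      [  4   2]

(0, 0), (6.8, 0), (6, 4), (4.8, 5.6), (0, 8)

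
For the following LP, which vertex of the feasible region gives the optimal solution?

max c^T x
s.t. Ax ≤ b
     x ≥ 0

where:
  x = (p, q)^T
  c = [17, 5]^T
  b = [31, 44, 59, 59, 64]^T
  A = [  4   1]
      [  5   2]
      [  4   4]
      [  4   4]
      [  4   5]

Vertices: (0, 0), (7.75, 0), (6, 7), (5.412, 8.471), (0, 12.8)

Evaluate the objective at each vertex of the feasible region:
  z(0, 0) = 0
  z(7.75, 0) = 131.8
  z(6, 7) = 137  ←
  z(5.412, 8.471) = 134.4
  z(0, 12.8) = 64
The maximum is at p = 6, q = 7.

(6, 7)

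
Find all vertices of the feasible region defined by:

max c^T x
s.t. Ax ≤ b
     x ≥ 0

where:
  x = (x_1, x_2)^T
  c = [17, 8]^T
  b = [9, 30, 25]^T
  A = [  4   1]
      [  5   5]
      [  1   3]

(0, 0), (2.25, 0), (1, 5), (0, 6)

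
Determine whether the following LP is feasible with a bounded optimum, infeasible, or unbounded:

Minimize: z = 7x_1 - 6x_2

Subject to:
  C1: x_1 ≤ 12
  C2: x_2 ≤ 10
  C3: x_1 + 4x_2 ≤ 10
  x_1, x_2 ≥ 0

Feasible with a bounded optimal solution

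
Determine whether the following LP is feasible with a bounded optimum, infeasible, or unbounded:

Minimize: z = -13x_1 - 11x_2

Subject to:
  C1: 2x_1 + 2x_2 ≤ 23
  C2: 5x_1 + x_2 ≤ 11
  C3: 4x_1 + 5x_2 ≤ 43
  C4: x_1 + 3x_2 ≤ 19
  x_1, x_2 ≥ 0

Feasible with a bounded optimal solution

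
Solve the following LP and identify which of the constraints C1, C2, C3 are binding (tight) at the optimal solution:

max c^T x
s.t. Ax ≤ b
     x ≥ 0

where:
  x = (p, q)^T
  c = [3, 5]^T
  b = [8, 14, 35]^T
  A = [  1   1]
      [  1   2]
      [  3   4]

At p = 2, q = 6, compute slack b - a·x for each constraint:
  C1: 8 − 8 = 0  (binding)
  C2: 14 − 14 = 0  (binding)
  C3: 35 − 30 = 5  (slack)

Optimal: p = 2, q = 6
Binding: C1, C2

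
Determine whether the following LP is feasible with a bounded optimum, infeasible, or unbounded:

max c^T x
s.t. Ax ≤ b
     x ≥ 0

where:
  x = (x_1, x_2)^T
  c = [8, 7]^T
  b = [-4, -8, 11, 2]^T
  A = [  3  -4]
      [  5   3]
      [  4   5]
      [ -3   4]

Infeasible (no feasible solution exists)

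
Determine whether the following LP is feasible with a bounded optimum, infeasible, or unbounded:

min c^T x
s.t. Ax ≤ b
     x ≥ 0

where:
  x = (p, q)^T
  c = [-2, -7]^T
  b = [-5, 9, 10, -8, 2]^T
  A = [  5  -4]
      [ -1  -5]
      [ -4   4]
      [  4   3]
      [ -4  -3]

Infeasible (no feasible solution exists)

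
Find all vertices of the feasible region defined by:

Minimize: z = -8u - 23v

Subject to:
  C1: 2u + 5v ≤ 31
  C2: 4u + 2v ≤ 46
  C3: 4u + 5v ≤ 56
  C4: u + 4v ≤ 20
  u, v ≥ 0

(0, 0), (11.5, 0), (10.5, 2), (8, 3), (0, 5)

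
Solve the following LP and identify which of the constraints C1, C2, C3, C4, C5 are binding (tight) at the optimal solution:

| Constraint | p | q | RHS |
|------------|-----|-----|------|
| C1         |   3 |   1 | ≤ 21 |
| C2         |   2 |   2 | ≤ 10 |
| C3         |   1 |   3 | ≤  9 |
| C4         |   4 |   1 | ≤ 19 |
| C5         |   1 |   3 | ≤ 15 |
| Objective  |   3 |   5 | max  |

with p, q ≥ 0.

At p = 3, q = 2, compute slack b - a·x for each constraint:
  C1: 21 − 11 = 10  (slack)
  C2: 10 − 10 = 0  (binding)
  C3: 9 − 9 = 0  (binding)
  C4: 19 − 14 = 5  (slack)
  C5: 15 − 9 = 6  (slack)

Optimal: p = 3, q = 2
Binding: C2, C3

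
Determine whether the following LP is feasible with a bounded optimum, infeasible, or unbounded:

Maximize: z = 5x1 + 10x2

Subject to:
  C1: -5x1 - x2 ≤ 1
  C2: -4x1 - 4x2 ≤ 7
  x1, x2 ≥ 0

Unbounded (objective can increase without bound)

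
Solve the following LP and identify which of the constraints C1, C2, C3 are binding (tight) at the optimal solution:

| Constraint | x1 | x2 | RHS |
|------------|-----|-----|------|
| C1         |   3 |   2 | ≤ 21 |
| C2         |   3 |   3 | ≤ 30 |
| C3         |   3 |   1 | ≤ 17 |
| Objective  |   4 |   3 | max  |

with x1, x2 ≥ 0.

At x1 = 1, x2 = 9, compute slack b - a·x for each constraint:
  C1: 21 − 21 = 0  (binding)
  C2: 30 − 30 = 0  (binding)
  C3: 17 − 12 = 5  (slack)

Optimal: x1 = 1, x2 = 9
Binding: C1, C2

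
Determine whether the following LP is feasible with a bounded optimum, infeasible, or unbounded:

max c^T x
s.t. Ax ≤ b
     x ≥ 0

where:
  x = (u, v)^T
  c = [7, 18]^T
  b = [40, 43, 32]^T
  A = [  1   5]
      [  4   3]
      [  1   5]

Feasible with a bounded optimal solution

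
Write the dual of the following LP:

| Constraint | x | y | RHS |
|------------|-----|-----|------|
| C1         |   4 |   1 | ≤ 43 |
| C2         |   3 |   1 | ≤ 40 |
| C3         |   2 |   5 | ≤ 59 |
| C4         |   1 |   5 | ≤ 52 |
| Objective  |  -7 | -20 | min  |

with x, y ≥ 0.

Primal min cᵀx s.t. Ax ≤ b, x ≥ 0  →  Dual max −bᵀy s.t. Aᵀy ≥ −c, y ≥ 0.

Maximize: z = -43y1 - 40y2 - 59y3 - 52y4

Subject to:
  4y1 + 3y2 + 2y3 + y4 ≥ 7
  y1 + y2 + 5y3 + 5y4 ≥ 20
  y1, y2, y3, y4 ≥ 0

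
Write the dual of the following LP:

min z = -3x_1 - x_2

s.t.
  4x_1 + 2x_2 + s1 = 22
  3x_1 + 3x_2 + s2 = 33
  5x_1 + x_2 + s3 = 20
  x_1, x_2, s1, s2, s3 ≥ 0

Primal min cᵀx s.t. Ax ≤ b, x ≥ 0  →  Dual max −bᵀy s.t. Aᵀy ≥ −c, y ≥ 0.

Maximize: z = -22y1 - 33y2 - 20y3

Subject to:
  4y1 + 3y2 + 5y3 ≥ 3
  2y1 + 3y2 + y3 ≥ 1
  y1, y2, y3 ≥ 0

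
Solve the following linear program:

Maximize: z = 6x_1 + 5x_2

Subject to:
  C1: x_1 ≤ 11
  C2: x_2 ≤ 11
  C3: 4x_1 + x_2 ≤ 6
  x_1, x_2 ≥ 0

Evaluate the objective at each vertex of the feasible region:
  z(0, 0) = 0
  z(1.5, 0) = 9
  z(0, 6) = 30  ←
The maximum is at x_1 = 0, x_2 = 6.

x_1 = 0, x_2 = 6, z = 30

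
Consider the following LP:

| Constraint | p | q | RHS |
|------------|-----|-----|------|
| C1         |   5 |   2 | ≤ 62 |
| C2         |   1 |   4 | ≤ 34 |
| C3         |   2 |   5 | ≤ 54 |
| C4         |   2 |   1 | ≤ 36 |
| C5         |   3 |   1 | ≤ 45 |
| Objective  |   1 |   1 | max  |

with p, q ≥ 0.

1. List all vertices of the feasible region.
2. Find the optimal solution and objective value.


1. (0, 0), (12.4, 0), (10, 6), (0, 8.5)
2. p = 10, q = 6, z = 16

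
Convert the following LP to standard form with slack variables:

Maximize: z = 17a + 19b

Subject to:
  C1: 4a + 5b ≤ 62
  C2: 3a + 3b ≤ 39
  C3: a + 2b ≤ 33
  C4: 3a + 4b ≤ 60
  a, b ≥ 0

max z = 17a + 19b

s.t.
  4a + 5b + s1 = 62
  3a + 3b + s2 = 39
  a + 2b + s3 = 33
  3a + 4b + s4 = 60
  a, b, s1, s2, s3, s4 ≥ 0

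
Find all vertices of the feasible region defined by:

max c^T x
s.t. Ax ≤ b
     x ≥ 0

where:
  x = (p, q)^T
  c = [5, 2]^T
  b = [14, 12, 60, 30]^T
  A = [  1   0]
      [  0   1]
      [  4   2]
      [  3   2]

(0, 0), (10, 0), (2, 12), (0, 12)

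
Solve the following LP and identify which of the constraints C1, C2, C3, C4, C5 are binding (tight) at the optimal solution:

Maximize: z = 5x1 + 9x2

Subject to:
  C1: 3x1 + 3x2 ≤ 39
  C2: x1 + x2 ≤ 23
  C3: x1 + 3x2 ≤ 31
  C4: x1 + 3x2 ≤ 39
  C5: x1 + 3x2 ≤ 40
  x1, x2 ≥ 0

At x1 = 4, x2 = 9, compute slack b - a·x for each constraint:
  C1: 39 − 39 = 0  (binding)
  C2: 23 − 13 = 10  (slack)
  C3: 31 − 31 = 0  (binding)
  C4: 39 − 31 = 8  (slack)
  C5: 40 − 31 = 9  (slack)

Optimal: x1 = 4, x2 = 9
Binding: C1, C3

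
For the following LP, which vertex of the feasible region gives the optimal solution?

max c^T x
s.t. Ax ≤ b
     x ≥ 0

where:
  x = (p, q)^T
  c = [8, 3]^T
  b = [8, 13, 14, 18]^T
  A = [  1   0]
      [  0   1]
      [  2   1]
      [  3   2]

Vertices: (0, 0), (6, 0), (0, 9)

Evaluate the objective at each vertex of the feasible region:
  z(0, 0) = 0
  z(6, 0) = 48  ←
  z(0, 9) = 27
The maximum is at p = 6, q = 0.

(6, 0)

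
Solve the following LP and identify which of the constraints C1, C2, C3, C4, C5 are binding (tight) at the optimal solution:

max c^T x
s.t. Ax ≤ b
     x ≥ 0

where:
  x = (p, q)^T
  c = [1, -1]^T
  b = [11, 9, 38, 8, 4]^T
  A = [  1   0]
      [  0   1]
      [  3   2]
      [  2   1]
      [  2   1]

At p = 2, q = 0, compute slack b - a·x for each constraint:
  C1: 11 − 2 = 9  (slack)
  C2: 9 − 0 = 9  (slack)
  C3: 38 − 6 = 32  (slack)
  C4: 8 − 4 = 4  (slack)
  C5: 4 − 4 = 0  (binding)

Optimal: p = 2, q = 0
Binding: C5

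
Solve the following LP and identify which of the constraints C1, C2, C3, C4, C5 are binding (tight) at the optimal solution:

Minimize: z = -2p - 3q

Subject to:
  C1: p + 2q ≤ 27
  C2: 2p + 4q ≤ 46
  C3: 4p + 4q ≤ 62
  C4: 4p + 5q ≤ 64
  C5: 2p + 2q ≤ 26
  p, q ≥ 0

At p = 3, q = 10, compute slack b - a·x for each constraint:
  C1: 27 − 23 = 4  (slack)
  C2: 46 − 46 = 0  (binding)
  C3: 62 − 52 = 10  (slack)
  C4: 64 − 62 = 2  (slack)
  C5: 26 − 26 = 0  (binding)

Optimal: p = 3, q = 10
Binding: C2, C5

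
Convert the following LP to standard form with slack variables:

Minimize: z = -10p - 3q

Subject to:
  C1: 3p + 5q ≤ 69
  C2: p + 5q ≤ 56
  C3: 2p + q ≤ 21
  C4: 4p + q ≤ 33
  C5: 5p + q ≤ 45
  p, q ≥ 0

min z = -10p - 3q

s.t.
  3p + 5q + s1 = 69
  p + 5q + s2 = 56
  2p + q + s3 = 21
  4p + q + s4 = 33
  5p + q + s5 = 45
  p, q, s1, s2, s3, s4, s5 ≥ 0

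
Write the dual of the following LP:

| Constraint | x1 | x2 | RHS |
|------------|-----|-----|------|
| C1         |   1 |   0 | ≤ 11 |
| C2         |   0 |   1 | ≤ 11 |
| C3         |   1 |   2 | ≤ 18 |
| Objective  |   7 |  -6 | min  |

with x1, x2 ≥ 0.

Primal min cᵀx s.t. Ax ≤ b, x ≥ 0  →  Dual max −bᵀy s.t. Aᵀy ≥ −c, y ≥ 0.

Maximize: z = -11y1 - 11y2 - 18y3

Subject to:
  y1 + y3 ≥ -7
  y2 + 2y3 ≥ 6
  y1, y2, y3 ≥ 0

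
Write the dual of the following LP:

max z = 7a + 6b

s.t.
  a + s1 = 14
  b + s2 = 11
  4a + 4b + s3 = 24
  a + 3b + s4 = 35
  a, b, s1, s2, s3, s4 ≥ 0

Primal max cᵀx s.t. Ax ≤ b, x ≥ 0  →  Dual min bᵀy s.t. Aᵀy ≥ c, y ≥ 0.

Minimize: z = 14y1 + 11y2 + 24y3 + 35y4

Subject to:
  y1 + 4y3 + y4 ≥ 7
  y2 + 4y3 + 3y4 ≥ 6
  y1, y2, y3, y4 ≥ 0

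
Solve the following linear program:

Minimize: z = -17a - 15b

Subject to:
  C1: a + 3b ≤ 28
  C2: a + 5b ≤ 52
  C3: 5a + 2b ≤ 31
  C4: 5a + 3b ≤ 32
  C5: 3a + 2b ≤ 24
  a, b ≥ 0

Evaluate the objective at each vertex of the feasible region:
  z(0, 0) = 0
  z(6.2, 0) = -105.4
  z(5.8, 1) = -113.6
  z(1, 9) = -152  ←
  z(0, 9.333) = -140
The minimum is at a = 1, b = 9.

a = 1, b = 9, z = -152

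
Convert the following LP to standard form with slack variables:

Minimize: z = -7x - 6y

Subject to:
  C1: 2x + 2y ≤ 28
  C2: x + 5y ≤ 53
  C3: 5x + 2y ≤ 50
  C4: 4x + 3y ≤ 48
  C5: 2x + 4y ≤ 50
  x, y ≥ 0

min z = -7x - 6y

s.t.
  2x + 2y + s1 = 28
  x + 5y + s2 = 53
  5x + 2y + s3 = 50
  4x + 3y + s4 = 48
  2x + 4y + s5 = 50
  x, y, s1, s2, s3, s4, s5 ≥ 0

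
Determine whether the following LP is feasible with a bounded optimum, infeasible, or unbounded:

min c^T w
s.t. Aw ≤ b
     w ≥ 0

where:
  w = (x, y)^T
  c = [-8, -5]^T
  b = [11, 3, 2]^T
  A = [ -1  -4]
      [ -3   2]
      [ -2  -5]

Unbounded (objective can decrease without bound)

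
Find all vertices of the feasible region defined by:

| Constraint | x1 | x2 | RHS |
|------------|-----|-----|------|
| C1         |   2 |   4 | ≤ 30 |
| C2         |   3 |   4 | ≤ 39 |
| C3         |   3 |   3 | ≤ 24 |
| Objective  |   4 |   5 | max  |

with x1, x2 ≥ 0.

(0, 0), (8, 0), (1, 7), (0, 7.5)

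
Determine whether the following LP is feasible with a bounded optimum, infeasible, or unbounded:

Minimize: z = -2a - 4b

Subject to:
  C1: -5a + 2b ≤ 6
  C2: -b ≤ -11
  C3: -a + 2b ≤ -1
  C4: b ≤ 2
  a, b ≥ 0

Infeasible (no feasible solution exists)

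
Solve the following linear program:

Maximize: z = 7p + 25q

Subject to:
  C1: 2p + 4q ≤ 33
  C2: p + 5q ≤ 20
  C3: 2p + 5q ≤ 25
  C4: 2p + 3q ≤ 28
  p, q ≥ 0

Evaluate the objective at each vertex of the feasible region:
  z(0, 0) = 0
  z(12.5, 0) = 87.5
  z(5, 3) = 110  ←
  z(0, 4) = 100
The maximum is at p = 5, q = 3.

p = 5, q = 3, z = 110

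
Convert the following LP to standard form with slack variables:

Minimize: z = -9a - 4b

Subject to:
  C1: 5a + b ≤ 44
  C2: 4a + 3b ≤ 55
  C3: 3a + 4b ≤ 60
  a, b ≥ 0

min z = -9a - 4b

s.t.
  5a + b + s1 = 44
  4a + 3b + s2 = 55
  3a + 4b + s3 = 60
  a, b, s1, s2, s3 ≥ 0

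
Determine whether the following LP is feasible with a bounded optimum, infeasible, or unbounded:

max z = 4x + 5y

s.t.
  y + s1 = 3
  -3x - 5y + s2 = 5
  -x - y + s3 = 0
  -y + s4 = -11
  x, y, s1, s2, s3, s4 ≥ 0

Infeasible (no feasible solution exists)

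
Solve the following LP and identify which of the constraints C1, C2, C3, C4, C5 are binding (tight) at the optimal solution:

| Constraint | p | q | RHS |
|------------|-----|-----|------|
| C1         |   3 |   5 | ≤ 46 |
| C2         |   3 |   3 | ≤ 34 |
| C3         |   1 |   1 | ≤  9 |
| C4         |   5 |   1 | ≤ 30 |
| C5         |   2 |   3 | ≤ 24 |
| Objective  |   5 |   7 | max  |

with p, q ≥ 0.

At p = 3, q = 6, compute slack b - a·x for each constraint:
  C1: 46 − 39 = 7  (slack)
  C2: 34 − 27 = 7  (slack)
  C3: 9 − 9 = 0  (binding)
  C4: 30 − 21 = 9  (slack)
  C5: 24 − 24 = 0  (binding)

Optimal: p = 3, q = 6
Binding: C3, C5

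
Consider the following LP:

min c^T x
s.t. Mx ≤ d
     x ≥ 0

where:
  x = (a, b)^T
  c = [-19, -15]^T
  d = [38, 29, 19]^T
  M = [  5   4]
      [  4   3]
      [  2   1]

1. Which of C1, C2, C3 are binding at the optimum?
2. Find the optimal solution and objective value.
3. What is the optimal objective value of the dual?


1. C1, C2
2. a = 2, b = 7, z = -143
3. -143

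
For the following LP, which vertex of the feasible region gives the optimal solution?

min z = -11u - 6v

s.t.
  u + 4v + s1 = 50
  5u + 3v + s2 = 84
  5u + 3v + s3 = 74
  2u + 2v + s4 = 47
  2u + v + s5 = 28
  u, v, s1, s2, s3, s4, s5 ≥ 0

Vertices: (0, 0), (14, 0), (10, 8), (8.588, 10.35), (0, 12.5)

Evaluate the objective at each vertex of the feasible region:
  z(0, 0) = 0
  z(14, 0) = -154
  z(10, 8) = -158  ←
  z(8.588, 10.35) = -156.6
  z(0, 12.5) = -75
The minimum is at u = 10, v = 8.

(10, 8)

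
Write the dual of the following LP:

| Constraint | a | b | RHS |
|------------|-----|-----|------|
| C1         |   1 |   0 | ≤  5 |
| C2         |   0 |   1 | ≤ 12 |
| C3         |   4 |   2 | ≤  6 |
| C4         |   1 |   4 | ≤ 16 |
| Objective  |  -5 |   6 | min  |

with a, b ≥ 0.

Primal min cᵀx s.t. Ax ≤ b, x ≥ 0  →  Dual max −bᵀy s.t. Aᵀy ≥ −c, y ≥ 0.

Maximize: z = -5y1 - 12y2 - 6y3 - 16y4

Subject to:
  y1 + 4y3 + y4 ≥ 5
  y2 + 2y3 + 4y4 ≥ -6
  y1, y2, y3, y4 ≥ 0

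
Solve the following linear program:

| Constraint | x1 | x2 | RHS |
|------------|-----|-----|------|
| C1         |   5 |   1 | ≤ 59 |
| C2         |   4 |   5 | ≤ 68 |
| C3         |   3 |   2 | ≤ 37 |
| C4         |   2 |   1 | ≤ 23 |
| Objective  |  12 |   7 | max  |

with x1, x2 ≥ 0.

Evaluate the objective at each vertex of the feasible region:
  z(0, 0) = 0
  z(11.5, 0) = 138
  z(9, 5) = 143  ←
  z(7, 8) = 140
  z(0, 13.6) = 95.2
The maximum is at x1 = 9, x2 = 5.

x1 = 9, x2 = 5, z = 143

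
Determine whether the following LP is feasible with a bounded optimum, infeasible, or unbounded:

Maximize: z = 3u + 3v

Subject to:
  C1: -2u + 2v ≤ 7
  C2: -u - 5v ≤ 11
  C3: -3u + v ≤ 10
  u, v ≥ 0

Unbounded (objective can increase without bound)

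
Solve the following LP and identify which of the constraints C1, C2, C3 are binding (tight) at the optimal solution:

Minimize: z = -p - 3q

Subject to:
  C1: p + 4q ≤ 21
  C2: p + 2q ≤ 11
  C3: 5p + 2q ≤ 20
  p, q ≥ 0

At p = 1, q = 5, compute slack b - a·x for each constraint:
  C1: 21 − 21 = 0  (binding)
  C2: 11 − 11 = 0  (binding)
  C3: 20 − 15 = 5  (slack)

Optimal: p = 1, q = 5
Binding: C1, C2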